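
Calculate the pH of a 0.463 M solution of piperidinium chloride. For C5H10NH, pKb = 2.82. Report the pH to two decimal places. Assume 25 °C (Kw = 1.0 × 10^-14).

C5H10NH2+ is the conjugate acid of the weak base C5H10NH.
Kb = 10^(−2.82) = 1.51 × 10^-3
Ka = Kw/Kb = 1.0×10^-14 / 1.51 × 10^-3 = 6.62 × 10^-12
Ka = [H+]²/(0.463 − [H+]) = 6.62 × 10^-12
Since Ka ≪ C₀, [H+] ≈ √(Ka·C₀) = 1.75 × 10^-6 M.
pH = −log(1.75 × 10^-6) = 5.76

pH = 5.76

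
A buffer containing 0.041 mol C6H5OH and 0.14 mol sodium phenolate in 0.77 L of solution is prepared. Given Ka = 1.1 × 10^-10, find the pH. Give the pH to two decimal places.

pKa = −log(1.1 × 10^-10) = 9.959
Henderson–Hasselbalch: pH = pKa + log([C6H5O-]/[C6H5OH]) = 9.959 + log(0.14/0.041)
pH = 9.959 + (+0.533) = 10.49

pH = 10.49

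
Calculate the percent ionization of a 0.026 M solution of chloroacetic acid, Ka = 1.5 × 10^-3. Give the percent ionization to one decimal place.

ClCH2COOH ⇌ ClCH2COO- + H+; let x = [H+] at equilibrium.
Ka = x²/(C₀ − x); solving the quadratic gives x = 5.54 × 10^-3 M.
Fraction ionized = 5.54 × 10^-3 / 0.026 = 0.2131 → 21.3%

21.3%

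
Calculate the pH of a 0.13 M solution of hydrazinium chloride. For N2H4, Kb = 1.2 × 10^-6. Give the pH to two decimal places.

N2H5+ is the conjugate acid of the weak base N2H4.
Ka = Kw/Kb = 1.0×10^-14 / 1.2 × 10^-6 = 8.33 × 10^-9
Ka = [H+]²/(0.13 − [H+]) = 8.33 × 10^-9
Neglecting [H+] in the denominator: [H+] = √(8.33 × 10^-9 × 0.13) = 3.29 × 10^-5 M
Check: 0.025% ionized — well under 5%, approximation valid.
pH = −log[H+] = −log(3.29 × 10^-5) = 4.48

pH = 4.48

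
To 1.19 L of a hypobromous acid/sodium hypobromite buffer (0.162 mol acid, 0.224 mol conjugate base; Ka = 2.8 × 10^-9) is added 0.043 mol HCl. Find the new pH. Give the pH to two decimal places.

After neutralization: n(HOBr) = 0.205 mol, n(OBr-) = 0.181 mol.
pKa = −log(2.8 × 10^-9) = 8.553
Henderson–Hasselbalch with mole ratio 0.181/0.205: pH = 8.553 + (-0.054)

pH = 8.50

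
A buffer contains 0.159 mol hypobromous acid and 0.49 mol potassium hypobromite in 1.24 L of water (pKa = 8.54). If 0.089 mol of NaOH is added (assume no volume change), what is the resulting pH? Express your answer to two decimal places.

OH- converts HOBr to OBr-: HOBr → 0.07 mol, OBr- → 0.579 mol.
Henderson–Hasselbalch with mole ratio 0.579/0.07: pH = 8.54 + (+0.918)

pH = 9.46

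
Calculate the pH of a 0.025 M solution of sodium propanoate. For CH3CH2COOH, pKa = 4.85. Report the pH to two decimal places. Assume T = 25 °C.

pH = 8.62

CH3CH2COO- is the conjugate base of the weak acid CH3CH2COOH.
Ka = 10^(−4.85) = 1.41 × 10^-5
Kb = Kw/Ka = 1.0×10^-14 / 1.41 × 10^-5 = 7.09 × 10^-10
Kb = [OH-]²/(0.025 − [OH-]) = 7.09 × 10^-10
Since Kb ≪ C₀, [OH-] ≈ √(Kb·C₀) = 4.21 × 10^-6 M.
Check: 0.017% ionized — well under 5%, approximation valid.
pOH = −log(4.21 × 10^-6) = 5.38; pH = 14.00 − 5.38 = 8.62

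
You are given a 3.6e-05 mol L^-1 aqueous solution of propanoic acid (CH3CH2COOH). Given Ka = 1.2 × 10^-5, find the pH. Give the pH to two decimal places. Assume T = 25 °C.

pH = 4.81

CH3CH2COOH ⇌ CH3CH2COO- + H+
Let x = [H+] at equilibrium. Ka = x²/(3.6e-05 − x).
The 5% rule fails; solving x² + Ka·x − Ka·C₀ = 0 exactly:
x = [−1.2e-05 + √(1.2e-05² + 1.73e-09)]/2 = 1.56 × 10^-5 M
pH = −log[H+] = −log(1.56 × 10^-5) = 4.81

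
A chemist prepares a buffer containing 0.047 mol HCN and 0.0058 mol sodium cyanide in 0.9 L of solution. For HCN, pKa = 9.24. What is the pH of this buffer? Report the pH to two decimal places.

Using pH = pKa + log([base]/[acid]) with [base]/[acid] = 0.0058/0.047:
pH = 9.24 + (-0.909) = 8.33

pH = 8.33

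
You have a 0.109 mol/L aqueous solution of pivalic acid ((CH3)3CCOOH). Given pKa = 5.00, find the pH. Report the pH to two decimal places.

pH = 2.98

(CH3)3CCOOH ⇌ (CH3)3CCOO- + H+
Ka = 10^(−5.00) = 1.00 × 10^-5
From the ICE table, Ka = [H+]²/(0.109 − [H+]) = 1.00 × 10^-5.
Neglecting [H+] in the denominator: [H+] = √(1.00 × 10^-5 × 0.109) = 1.04 × 10^-3 M
([H+]/C₀ = 0.96% < 5%, so the approximation holds.)
pH = −log[H+] = −log(1.04 × 10^-3) = 2.98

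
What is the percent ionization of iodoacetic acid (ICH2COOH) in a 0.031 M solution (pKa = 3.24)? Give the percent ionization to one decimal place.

ICH2COOH ⇌ ICH2COO- + H+; let x = [H+] at equilibrium.
Ka = 10^(−3.24) = 5.75 × 10^-4
Solve x² + 0.000575x − 1.78e-05 = 0 → x = 3.94 × 10^-3 M
% ionization = x/C₀ × 100% = 3.94 × 10^-3/0.031 × 100% = 12.7%

12.7%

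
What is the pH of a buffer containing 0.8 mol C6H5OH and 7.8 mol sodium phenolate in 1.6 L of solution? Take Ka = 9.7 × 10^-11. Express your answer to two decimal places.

pH = 11.00

pKa = −log(9.7 × 10^-11) = 10.013
pH = pKa + log([A⁻]/[HA]) = 10.013 + log(7.8/0.8)
pH = 10.013 + (+0.989) = 11.00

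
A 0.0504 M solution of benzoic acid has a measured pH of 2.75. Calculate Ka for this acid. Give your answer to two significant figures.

Ka = 6.5 × 10^-5

[H+] = 10^(-2.75) = 1.78 × 10^-3 M
At equilibrium [HA] = 0.0504 − 1.78 × 10^-3 = 4.86 × 10^-2 M
Ka = [H+][A-]/[HA] = (1.78 × 10^-3)² / 4.86 × 10^-2 = 6.5 × 10^-5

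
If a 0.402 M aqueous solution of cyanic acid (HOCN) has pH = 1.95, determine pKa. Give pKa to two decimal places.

pKa = 3.49

[H+] = 10^(-1.95) = 1.12 × 10^-2 M
At equilibrium [HA] = 0.402 − 1.12 × 10^-2 = 3.91 × 10^-1 M
Ka = [H+][A-]/[HA] = (1.12 × 10^-2)² / 3.91 × 10^-1 = 3.21 × 10^-4
pKa = -log(3.21 × 10^-4) = 3.49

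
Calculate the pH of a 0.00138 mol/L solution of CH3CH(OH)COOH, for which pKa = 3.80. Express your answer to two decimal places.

CH3CH(OH)COOH ⇌ CH3CH(OH)COO- + H+
Ka = 10^(−3.80) = 1.58 × 10^-4
Ka = [H+]²/(0.00138 − [H+]) = 1.58 × 10^-4
Here C₀/Ka ≈ 8.73, so the small-[H+] approximation fails. Use the quadratic:
[H+] = (−Ka + √(Ka² + 4·Ka·C₀))/2 = 3.95 × 10^-4 M
pH = −log[H+] = −log(3.95 × 10^-4) = 3.40

pH = 3.40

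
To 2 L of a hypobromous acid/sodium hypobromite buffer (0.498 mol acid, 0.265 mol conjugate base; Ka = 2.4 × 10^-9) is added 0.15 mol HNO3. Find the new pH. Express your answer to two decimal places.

pH = 7.87

Added H+ converts OBr- to HOBr: HOBr → 0.648 mol, OBr- → 0.115 mol.
pKa = −log(2.4 × 10^-9) = 8.620
pH = pKa + log([A⁻]/[HA]) = 8.620 + log(0.115/0.648) = 8.620 -0.751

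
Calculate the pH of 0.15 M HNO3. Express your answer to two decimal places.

pH = 0.82

HNO3 is a strong acid and dissociates completely, so [H+] = 0.15 M.
pH = -log(0.15) = 0.82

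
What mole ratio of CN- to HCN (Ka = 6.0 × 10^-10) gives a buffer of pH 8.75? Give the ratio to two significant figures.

ratio = 0.34

pKa = -log(6.0 × 10^-10) = 9.222
pH = pKa + log(r) ⇒ log(r) = 8.75 − 9.222 = -0.472
r = [CN-]/[HCN] = 10^(-0.472) = 0.337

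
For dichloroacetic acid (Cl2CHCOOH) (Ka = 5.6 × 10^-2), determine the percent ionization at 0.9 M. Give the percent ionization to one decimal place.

22.0%

Cl2CHCOOH ⇌ Cl2CHCOO- + H+; let x = [H+] at equilibrium.
Solve x² + 0.056x − 0.0504 = 0 → x = 1.98 × 10^-1 M
% ionization = x/C₀ × 100% = 1.98 × 10^-1/0.9 × 100% = 22.0%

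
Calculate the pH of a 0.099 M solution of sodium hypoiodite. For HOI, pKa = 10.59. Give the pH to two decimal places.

pH = 11.78

OI- is the conjugate base of the weak acid HOI.
Ka = 10^(−10.59) = 2.57 × 10^-11
Kb = Kw/Ka = 1.0×10^-14 / 2.57 × 10^-11 = 3.89 × 10^-4
From the ICE table, Kb = x²/(0.099 − x) = 3.89 × 10^-4.
x is not negligible relative to C₀; solve x² + 0.000389·x − 3.85e-05 = 0.
x = [−0.000389 + √(0.000389² + 0.000154)]/2 = 6.01 × 10^-3 M
pOH = 2.22, so pH = 14.00 − pOH = 11.78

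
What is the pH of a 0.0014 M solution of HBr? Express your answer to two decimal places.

HBr is a strong acid and dissociates completely, so [H+] = 0.0014 M.
pH = -log(0.0014) = 2.85

pH = 2.85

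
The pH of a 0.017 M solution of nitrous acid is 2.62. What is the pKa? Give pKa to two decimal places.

[H+] = 10^(-2.62) = 2.40 × 10^-3 M
At equilibrium [HA] = 0.017 − 2.40 × 10^-3 = 1.46 × 10^-2 M
Ka = [H+][A-]/[HA] = (2.40 × 10^-3)² / 1.46 × 10^-2 = 3.95 × 10^-4
pKa = -log(3.95 × 10^-4) = 3.40

pKa = 3.40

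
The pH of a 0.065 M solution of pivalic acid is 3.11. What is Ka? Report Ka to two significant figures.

Ka = 9.4 × 10^-6

[H+] = 10^(-3.11) = 7.76 × 10^-4 M
At equilibrium [HA] = 0.065 − 7.76 × 10^-4 = 6.42 × 10^-2 M
Ka = [H+][A-]/[HA] = (7.76 × 10^-4)² / 6.42 × 10^-2 = 9.4 × 10^-6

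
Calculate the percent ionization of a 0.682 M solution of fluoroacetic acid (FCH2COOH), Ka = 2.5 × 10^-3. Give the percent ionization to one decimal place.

5.9%

FCH2COOH ⇌ FCH2COO- + H+; let x = [H+] at equilibrium.
Solve x² + 0.0025x − 0.00171 = 0 → x = 4.01 × 10^-2 M
Fraction ionized = 4.01 × 10^-2 / 0.682 = 0.0588 → 5.9%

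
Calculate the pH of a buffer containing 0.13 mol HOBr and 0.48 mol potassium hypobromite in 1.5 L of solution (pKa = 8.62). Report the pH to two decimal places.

Henderson–Hasselbalch: pH = pKa + log([OBr-]/[HOBr]) = 8.62 + log(0.48/0.13)
pH = 8.62 + (+0.567) = 9.19

pH = 9.19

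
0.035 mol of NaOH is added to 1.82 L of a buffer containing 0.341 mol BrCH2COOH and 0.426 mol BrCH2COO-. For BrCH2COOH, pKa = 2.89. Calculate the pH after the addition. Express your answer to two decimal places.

OH- converts BrCH2COOH to BrCH2COO-: BrCH2COOH → 0.306 mol, BrCH2COO- → 0.461 mol.
Henderson–Hasselbalch with mole ratio 0.461/0.306: pH = 2.89 + (+0.178)

pH = 3.07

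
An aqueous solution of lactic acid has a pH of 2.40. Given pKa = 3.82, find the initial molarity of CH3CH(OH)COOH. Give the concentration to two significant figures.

C₀ = 1.1 × 10^-1 M

[H+] = 10^(-2.40) = 3.98 × 10^-3 M = x
Ka = 10^(−3.82) = 1.51 × 10^-4
Ka = x²/(C₀ − x) ⇒ C₀ = x + x²/Ka
C₀ = 3.98 × 10^-3 + (3.98 × 10^-3)²/(1.51 × 10^-4) = 1.09 × 10^-1 M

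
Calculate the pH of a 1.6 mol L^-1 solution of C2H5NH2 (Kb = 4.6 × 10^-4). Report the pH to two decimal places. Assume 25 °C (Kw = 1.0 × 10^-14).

pH = 12.43

C2H5NH2 + H2O ⇌ C2H5NH3+ + OH-
Kb = [OH-]²/(1.6 − [OH-]) = 4.6 × 10^-4
Neglecting [OH-] in the denominator: [OH-] = √(4.6 × 10^-4 × 1.6) = 2.71 × 10^-2 M
Check: 1.7% ionized — well under 5%, approximation valid.
pOH = −log(2.71 × 10^-2) = 1.57; pH = 14.00 − 1.57 = 12.43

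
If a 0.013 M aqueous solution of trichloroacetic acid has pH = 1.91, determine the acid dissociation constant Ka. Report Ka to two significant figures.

Ka = 2.2 × 10^-1

[H+] = 10^(-1.91) = 1.23 × 10^-2 M
At equilibrium [HA] = 0.013 − 1.23 × 10^-2 = 7.00 × 10^-4 M
Ka = [H+][A-]/[HA] = (1.23 × 10^-2)² / 7.00 × 10^-4 = 2.2 × 10^-1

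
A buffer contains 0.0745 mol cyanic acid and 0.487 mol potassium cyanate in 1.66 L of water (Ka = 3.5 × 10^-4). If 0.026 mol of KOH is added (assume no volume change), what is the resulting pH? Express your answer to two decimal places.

After neutralization: n(HOCN) = 0.0485 mol, n(OCN-) = 0.513 mol.
pKa = −log(3.5 × 10^-4) = 3.456
pH = pKa + log(n_OCN-/n_HOCN) = 3.456 + log(0.513/0.0485) = 3.456 + (+1.024)

pH = 4.48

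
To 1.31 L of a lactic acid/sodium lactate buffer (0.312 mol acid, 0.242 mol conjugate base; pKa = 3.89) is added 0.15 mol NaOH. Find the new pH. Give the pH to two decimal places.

pH = 4.27

After neutralization: n(CH3CH(OH)COOH) = 0.162 mol, n(CH3CH(OH)COO-) = 0.392 mol.
Henderson–Hasselbalch with mole ratio 0.392/0.162: pH = 3.89 + (+0.384)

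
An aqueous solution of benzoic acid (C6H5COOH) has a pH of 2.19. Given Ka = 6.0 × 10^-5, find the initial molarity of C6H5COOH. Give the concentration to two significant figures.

C₀ = 7.0 × 10^-1 M

[H+] = 10^(-2.19) = 6.46 × 10^-3 M = x
Ka = x²/(C₀ − x) ⇒ C₀ = x + x²/Ka
C₀ = 6.46 × 10^-3 + (6.46 × 10^-3)²/(6.0 × 10^-5) = 7.02 × 10^-1 M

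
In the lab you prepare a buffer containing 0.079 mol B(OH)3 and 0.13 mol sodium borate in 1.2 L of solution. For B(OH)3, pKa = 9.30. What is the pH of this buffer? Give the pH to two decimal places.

pH = 9.52

Henderson–Hasselbalch: pH = pKa + log([B(OH)4-]/[B(OH)3]) = 9.30 + log(0.13/0.079)
pH = 9.30 + (+0.216) = 9.52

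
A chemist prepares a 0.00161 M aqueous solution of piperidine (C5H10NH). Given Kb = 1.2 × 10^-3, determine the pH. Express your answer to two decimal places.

pH = 10.96

C5H10NH + H2O ⇌ C5H10NH2+ + OH-
From the ICE table, Kb = [OH-]²/(0.00161 − [OH-]) = 1.2 × 10^-3.
The 5% rule fails; solving [OH-]² + Kb·[OH-] − Kb·C₀ = 0 exactly:
[OH-] = [−0.0012 + √(0.0012² + 7.73e-06)]/2 = 9.14 × 10^-4 M
pOH = −log(9.14 × 10^-4) = 3.04; pH = 14.00 − 3.04 = 10.96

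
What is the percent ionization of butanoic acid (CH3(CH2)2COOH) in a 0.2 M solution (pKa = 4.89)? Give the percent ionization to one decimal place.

CH3(CH2)2COOH ⇌ CH3(CH2)2COO- + H+; let x = [H+] at equilibrium.
Ka = 10^(−4.89) = 1.29 × 10^-5
x ≈ √(Ka·C₀) = √(1.29 × 10^-5 × 0.2) = 1.61 × 10^-3 M
% ionization = x/C₀ × 100% = 1.61 × 10^-3/0.2 × 100% = 0.8%

0.8%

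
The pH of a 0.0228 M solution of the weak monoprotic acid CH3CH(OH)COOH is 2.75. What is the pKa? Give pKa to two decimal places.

pKa = 3.82

[H+] = 10^(-2.75) = 1.78 × 10^-3 M
At equilibrium [HA] = 0.0228 − 1.78 × 10^-3 = 2.10 × 10^-2 M
Ka = [H+][A-]/[HA] = (1.78 × 10^-3)² / 2.10 × 10^-2 = 1.51 × 10^-4
pKa = -log(1.51 × 10^-4) = 3.82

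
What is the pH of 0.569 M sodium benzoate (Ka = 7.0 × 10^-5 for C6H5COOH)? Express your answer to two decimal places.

pH = 8.96

C6H5COO- is the conjugate base of the weak acid C6H5COOH.
Kb = Kw/Ka = 1.0×10^-14 / 7.0 × 10^-5 = 1.43 × 10^-10
Kb = [OH-]²/(0.569 − [OH-]) = 1.43 × 10^-10
Neglecting [OH-] in the denominator: [OH-] = √(1.43 × 10^-10 × 0.569) = 9.02 × 10^-6 M
Check: 0.0016% ionized — well under 5%, approximation valid.
pOH = 5.04, so pH = 14.00 − pOH = 8.96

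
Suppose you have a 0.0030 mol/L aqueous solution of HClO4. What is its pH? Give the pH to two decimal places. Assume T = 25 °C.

pH = 2.52

HClO4 is a strong acid and dissociates completely, so [H+] = 0.0030 M.
pH = -log(0.003) = 2.52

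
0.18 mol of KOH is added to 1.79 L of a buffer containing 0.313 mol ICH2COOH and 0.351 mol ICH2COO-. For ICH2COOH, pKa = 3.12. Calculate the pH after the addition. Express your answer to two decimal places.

OH- converts ICH2COOH to ICH2COO-: ICH2COOH → 0.133 mol, ICH2COO- → 0.531 mol.
pH = pKa + log([A⁻]/[HA]) = 3.12 + log(0.531/0.133) = 3.12 +0.601

pH = 3.72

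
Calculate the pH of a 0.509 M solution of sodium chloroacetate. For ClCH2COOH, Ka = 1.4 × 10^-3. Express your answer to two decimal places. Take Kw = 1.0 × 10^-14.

ClCH2COO- is the conjugate base of the weak acid ClCH2COOH.
Kb = Kw/Ka = 1.0×10^-14 / 1.4 × 10^-3 = 7.14 × 10^-12
Kb = [OH-]²/(0.509 − [OH-]) = 7.14 × 10^-12
Neglecting [OH-] in the denominator: [OH-] = √(7.14 × 10^-12 × 0.509) = 1.91 × 10^-6 M
([OH-]/C₀ = 0.00037% < 5%, so the approximation holds.)
pOH = −log(1.91 × 10^-6) = 5.72; pH = 14.00 − 5.72 = 8.28

pH = 8.28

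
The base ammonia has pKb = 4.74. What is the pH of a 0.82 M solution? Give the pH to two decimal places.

pH = 11.59

NH3 + H2O ⇌ NH4+ + OH-
Kb = 10^(−4.74) = 1.82 × 10^-5
From the ICE table, Kb = [OH-]²/(0.82 − [OH-]) = 1.82 × 10^-5.
Assume [OH-] ≪ 0.82: [OH-] ≈ √(1.82 × 10^-5 × 0.82) = 3.86 × 10^-3 M
([OH-]/C₀ = 0.47% < 5%, so the approximation holds.)
pOH = −log(3.86 × 10^-3) = 2.41; pH = 14.00 − 2.41 = 11.59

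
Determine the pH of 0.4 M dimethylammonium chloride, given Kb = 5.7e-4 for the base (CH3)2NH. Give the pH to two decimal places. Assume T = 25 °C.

pH = 5.58

(CH3)2NH2+ is the conjugate acid of the weak base (CH3)2NH.
Ka = Kw/Kb = 1.0×10^-14 / 5.7 × 10^-4 = 1.75 × 10^-11
From the ICE table, Ka = x²/(0.4 − x) = 1.75 × 10^-11.
Since Ka ≪ C₀, x ≈ √(Ka·C₀) = 2.65 × 10^-6 M.
(x/C₀ = 0.00066% < 5%, so the approximation holds.)
pH = −log(2.65 × 10^-6) = 5.58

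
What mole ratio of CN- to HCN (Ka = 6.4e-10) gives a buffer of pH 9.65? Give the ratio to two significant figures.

pKa = -log(6.4 × 10^-10) = 9.194
pH = pKa + log(r) ⇒ log(r) = 9.65 − 9.194 = +0.456
r = [CN-]/[HCN] = 10^(+0.456) = 2.86

ratio = 2.9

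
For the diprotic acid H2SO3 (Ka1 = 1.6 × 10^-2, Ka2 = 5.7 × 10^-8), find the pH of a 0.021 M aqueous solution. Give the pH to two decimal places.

Since Ka1 ≫ Ka2, the first ionization dominates [H+].
Ka1 = x²/(0.021 − x) = 1.6 × 10^-2
Solving the quadratic: x = (−Ka1 + √(Ka1² + 4·Ka1·C₀))/2 = 1.20 × 10^-2 M
pH = −log(1.20 × 10^-2) = 1.92

pH = 1.92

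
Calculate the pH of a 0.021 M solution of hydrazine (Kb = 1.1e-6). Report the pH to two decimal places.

N2H4 + H2O ⇌ N2H5+ + OH-
From the ICE table, Kb = [OH-]²/(0.021 − [OH-]) = 1.1 × 10^-6.
Assume [OH-] ≪ 0.021: [OH-] ≈ √(1.1 × 10^-6 × 0.021) = 1.52 × 10^-4 M
Check: 0.72% ionized — well under 5%, approximation valid.
pOH = 3.82, so pH = 14.00 − pOH = 10.18

pH = 10.18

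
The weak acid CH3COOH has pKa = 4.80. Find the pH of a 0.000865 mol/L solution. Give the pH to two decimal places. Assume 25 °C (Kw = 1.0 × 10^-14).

pH = 3.96

CH3COOH ⇌ CH3COO- + H+
Ka = 10^(−4.80) = 1.58 × 10^-5
From the ICE table, Ka = [H+]²/(0.000865 − [H+]) = 1.58 × 10^-5.
The 5% rule fails; solving [H+]² + Ka·[H+] − Ka·C₀ = 0 exactly:
[H+] = (−Ka + √(Ka² + 4·Ka·C₀))/2 = 1.09 × 10^-4 M
pH = −log(1.09 × 10^-4) = 3.96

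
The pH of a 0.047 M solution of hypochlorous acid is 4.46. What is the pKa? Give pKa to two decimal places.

pKa = 7.59

[H+] = 10^(-4.46) = 3.47 × 10^-5 M
At equilibrium [HA] = 0.047 − 3.47 × 10^-5 = 4.70 × 10^-2 M
Ka = [H+][A-]/[HA] = (3.47 × 10^-5)² / 4.70 × 10^-2 = 2.56 × 10^-8
pKa = -log(2.56 × 10^-8) = 7.59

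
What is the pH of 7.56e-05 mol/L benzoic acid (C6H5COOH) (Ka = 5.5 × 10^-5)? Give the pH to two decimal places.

pH = 4.37

C6H5COOH ⇌ C6H5COO- + H+
Ka = x²/(7.56e-05 − x) = 5.5 × 10^-5
The 5% rule fails; solving x² + Ka·x − Ka·C₀ = 0 exactly:
x = [−5.5e-05 + √(5.5e-05² + 1.66e-08)]/2 = 4.26 × 10^-5 M
pH = −log(4.26 × 10^-5) = 4.37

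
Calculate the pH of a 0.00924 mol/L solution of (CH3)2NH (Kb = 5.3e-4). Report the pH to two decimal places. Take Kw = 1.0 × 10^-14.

(CH3)2NH + H2O ⇌ (CH3)2NH2+ + OH-
From the ICE table, Kb = x²/(0.00924 − x) = 5.3 × 10^-4.
The 5% rule fails; solving x² + Kb·x − Kb·C₀ = 0 exactly:
x = (−Kb + √(Kb² + 4·Kb·C₀))/2 = 1.96 × 10^-3 M
pOH = 2.71, so pH = 14.00 − pOH = 11.29

pH = 11.29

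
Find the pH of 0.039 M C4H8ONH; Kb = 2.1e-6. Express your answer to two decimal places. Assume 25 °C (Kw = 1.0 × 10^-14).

pH = 10.46

C4H8ONH + H2O ⇌ C4H8ONH2+ + OH-
Kb = x²/(0.039 − x) = 2.1 × 10^-6
Neglecting x in the denominator: x = √(2.1 × 10^-6 × 0.039) = 2.86 × 10^-4 M
(x/C₀ = 0.73% < 5%, so the approximation holds.)
pOH = −log(2.86 × 10^-4) = 3.54; pH = 14.00 − 3.54 = 10.46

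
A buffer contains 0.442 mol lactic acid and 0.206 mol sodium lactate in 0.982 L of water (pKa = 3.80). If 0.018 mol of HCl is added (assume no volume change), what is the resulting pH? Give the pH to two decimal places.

Added H+ converts CH3CH(OH)COO- to CH3CH(OH)COOH: CH3CH(OH)COOH → 0.46 mol, CH3CH(OH)COO- → 0.188 mol.
pH = pKa + log(n_CH3CH(OH)COO-/n_CH3CH(OH)COOH) = 3.80 + log(0.188/0.46) = 3.80 + (-0.389)

pH = 3.41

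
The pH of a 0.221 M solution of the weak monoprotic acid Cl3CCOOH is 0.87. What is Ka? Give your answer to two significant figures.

[H+] = 10^(-0.87) = 1.35 × 10^-1 M
At equilibrium [HA] = 0.221 − 1.35 × 10^-1 = 8.60 × 10^-2 M
Ka = [H+][A-]/[HA] = (1.35 × 10^-1)² / 8.60 × 10^-2 = 2.1 × 10^-1

Ka = 2.1 × 10^-1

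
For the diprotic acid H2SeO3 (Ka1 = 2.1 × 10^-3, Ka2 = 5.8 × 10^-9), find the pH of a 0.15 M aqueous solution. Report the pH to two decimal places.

pH = 1.78

Ka1 ≫ Ka2, so treat the first dissociation as the only significant source of H+.
Ka1 = x²/(0.15 − x) = 2.1 × 10^-3
Solving the quadratic: x = (−Ka1 + √(Ka1² + 4·Ka1·C₀))/2 = 1.67 × 10^-2 M
pH = −log(1.67 × 10^-2) = 1.78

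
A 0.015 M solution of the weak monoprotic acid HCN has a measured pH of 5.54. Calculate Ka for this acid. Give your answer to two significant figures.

[H+] = 10^(-5.54) = 2.88 × 10^-6 M
At equilibrium [HA] = 0.015 − 2.88 × 10^-6 = 1.50 × 10^-2 M
Ka = [H+][A-]/[HA] = (2.88 × 10^-6)² / 1.50 × 10^-2 = 5.5 × 10^-10

Ka = 5.5 × 10^-10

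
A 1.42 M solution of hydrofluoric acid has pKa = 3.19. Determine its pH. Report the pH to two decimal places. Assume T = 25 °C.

pH = 1.52

HF ⇌ F- + H+
Ka = 10^(−3.19) = 6.46 × 10^-4
From the ICE table, Ka = [H+]²/(1.42 − [H+]) = 6.46 × 10^-4.
Neglecting [H+] in the denominator: [H+] = √(6.46 × 10^-4 × 1.42) = 3.03 × 10^-2 M
Check: 2.1% ionized — well under 5%, approximation valid.
pH = −log[H+] = −log(3.03 × 10^-2) = 1.52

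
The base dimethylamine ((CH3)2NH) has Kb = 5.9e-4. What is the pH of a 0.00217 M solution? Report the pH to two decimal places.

(CH3)2NH + H2O ⇌ (CH3)2NH2+ + OH-
Let x = [OH-] at equilibrium. Kb = x²/(0.00217 − x).
Here C₀/Kb ≈ 3.68, so the small-x approximation fails. Use the quadratic:
x = (−Kb + √(Kb² + 4·Kb·C₀))/2 = 8.74 × 10^-4 M
pOH = −log(8.74 × 10^-4) = 3.06; pH = 14.00 − 3.06 = 10.94

pH = 10.94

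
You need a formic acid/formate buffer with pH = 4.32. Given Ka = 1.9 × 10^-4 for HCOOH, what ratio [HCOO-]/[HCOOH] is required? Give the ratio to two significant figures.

pKa = -log(1.9 × 10^-4) = 3.721
pH = pKa + log(r) ⇒ log(r) = 4.32 − 3.721 = +0.599
r = [HCOO-]/[HCOOH] = 10^(+0.599) = 3.97

ratio = 4.0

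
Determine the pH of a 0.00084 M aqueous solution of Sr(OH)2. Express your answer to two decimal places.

pH = 11.23

Sr(OH)2 is a strong base (each formula unit releases 2 OH-); [OH-] = 0.00168 M.
pOH = -log(0.00168) = 2.77
pH = 14.00 - 2.77 = 11.23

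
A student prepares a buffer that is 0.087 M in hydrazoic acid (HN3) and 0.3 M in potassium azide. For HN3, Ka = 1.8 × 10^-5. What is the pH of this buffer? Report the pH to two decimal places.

pH = 5.28

pKa = −log(1.8 × 10^-5) = 4.745
pH = pKa + log([A⁻]/[HA]) = 4.745 + log(0.3/0.087)
pH = 4.745 + (+0.538) = 5.28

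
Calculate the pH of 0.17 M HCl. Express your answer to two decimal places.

pH = 0.77

HCl is a strong acid and dissociates completely, so [H+] = 0.17 M.
pH = -log(0.17) = 0.77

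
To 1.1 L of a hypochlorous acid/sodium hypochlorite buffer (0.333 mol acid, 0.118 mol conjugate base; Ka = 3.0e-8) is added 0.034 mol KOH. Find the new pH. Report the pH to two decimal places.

pH = 7.23

OH- converts HOCl to OCl-: HOCl → 0.299 mol, OCl- → 0.152 mol.
pKa = −log(3.0 × 10^-8) = 7.523
pH = pKa + log(n_OCl-/n_HOCl) = 7.523 + log(0.152/0.299) = 7.523 + (-0.294)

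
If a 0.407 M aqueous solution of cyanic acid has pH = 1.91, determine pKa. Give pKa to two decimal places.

[H+] = 10^(-1.91) = 1.23 × 10^-2 M
At equilibrium [HA] = 0.407 − 1.23 × 10^-2 = 3.95 × 10^-1 M
Ka = [H+][A-]/[HA] = (1.23 × 10^-2)² / 3.95 × 10^-1 = 3.83 × 10^-4
pKa = -log(3.83 × 10^-4) = 3.42

pKa = 3.42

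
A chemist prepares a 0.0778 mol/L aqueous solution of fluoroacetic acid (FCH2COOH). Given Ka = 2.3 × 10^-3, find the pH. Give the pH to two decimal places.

pH = 1.91

FCH2COOH ⇌ FCH2COO- + H+
From the ICE table, Ka = x²/(0.0778 − x) = 2.3 × 10^-3.
Here C₀/Ka ≈ 33.8, so the small-x approximation fails. Use the quadratic:
x = [−0.0023 + √(0.0023² + 0.000716)]/2 = 1.23 × 10^-2 M
pH = −log[H+] = −log(1.23 × 10^-2) = 1.91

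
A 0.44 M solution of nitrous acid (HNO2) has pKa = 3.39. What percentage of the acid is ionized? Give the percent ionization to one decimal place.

HNO2 ⇌ NO2- + H+; let x = [H+] at equilibrium.
Ka = 10^(−3.39) = 4.07 × 10^-4
x ≈ √(Ka·C₀) = √(4.07 × 10^-4 × 0.44) = 1.34 × 10^-2 M
Fraction ionized = 1.34 × 10^-2 / 0.44 = 0.0305 → 3.0%

3.0%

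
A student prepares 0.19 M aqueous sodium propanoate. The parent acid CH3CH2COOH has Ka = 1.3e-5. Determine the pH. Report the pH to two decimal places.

CH3CH2COO- is the conjugate base of the weak acid CH3CH2COOH.
Kb = Kw/Ka = 1.0×10^-14 / 1.3 × 10^-5 = 7.69 × 10^-10
Let x = [OH-] at equilibrium. Kb = x²/(0.19 − x).
Assume x ≪ 0.19: x ≈ √(7.69 × 10^-10 × 0.19) = 1.21 × 10^-5 M
Check: 0.0064% ionized — well under 5%, approximation valid.
pOH = 4.92, so pH = 14.00 − pOH = 9.08

pH = 9.08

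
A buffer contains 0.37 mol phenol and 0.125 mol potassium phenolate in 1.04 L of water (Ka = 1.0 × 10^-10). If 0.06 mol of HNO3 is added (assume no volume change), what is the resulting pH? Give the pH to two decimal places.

pH = 9.18

Added H+ converts C6H5O- to C6H5OH: C6H5OH → 0.43 mol, C6H5O- → 0.065 mol.
pKa = −log(1.0 × 10^-10) = 10.000
Henderson–Hasselbalch with mole ratio 0.065/0.43: pH = 10.000 + (-0.821)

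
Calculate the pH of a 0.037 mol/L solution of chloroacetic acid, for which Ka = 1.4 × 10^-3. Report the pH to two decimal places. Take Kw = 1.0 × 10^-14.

ClCH2COOH ⇌ ClCH2COO- + H+
From the ICE table, Ka = x²/(0.037 − x) = 1.4 × 10^-3.
The 5% rule fails; solving x² + Ka·x − Ka·C₀ = 0 exactly:
x = [−0.0014 + √(0.0014² + 0.000207)]/2 = 6.53 × 10^-3 M
pH = −log[H+] = −log(6.53 × 10^-3) = 2.19

pH = 2.19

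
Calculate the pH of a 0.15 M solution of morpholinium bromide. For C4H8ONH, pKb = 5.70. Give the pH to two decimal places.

C4H8ONH2+ is the conjugate acid of the weak base C4H8ONH.
Kb = 10^(−5.70) = 2.00 × 10^-6
Ka = Kw/Kb = 1.0×10^-14 / 2.00 × 10^-6 = 5.00 × 10^-9
Let x = [H+] at equilibrium. Ka = x²/(0.15 − x).
Since Ka ≪ C₀, x ≈ √(Ka·C₀) = 2.74 × 10^-5 M.
(x/C₀ = 0.018% < 5%, so the approximation holds.)
pH = −log(2.74 × 10^-5) = 4.56

pH = 4.56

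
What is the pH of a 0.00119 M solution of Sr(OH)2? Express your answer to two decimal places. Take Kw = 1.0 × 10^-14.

pH = 11.38

Sr(OH)2 is a strong base (each formula unit releases 2 OH-); [OH-] = 0.00238 M.
pOH = -log(0.00238) = 2.62
pH = 14.00 - 2.62 = 11.38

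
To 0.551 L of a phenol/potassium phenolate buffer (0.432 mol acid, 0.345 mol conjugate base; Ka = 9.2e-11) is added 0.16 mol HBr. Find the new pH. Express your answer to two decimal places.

Added H+ converts C6H5O- to C6H5OH: C6H5OH → 0.592 mol, C6H5O- → 0.185 mol.
pKa = −log(9.2 × 10^-11) = 10.036
Henderson–Hasselbalch with mole ratio 0.185/0.592: pH = 10.036 + (-0.505)

pH = 9.53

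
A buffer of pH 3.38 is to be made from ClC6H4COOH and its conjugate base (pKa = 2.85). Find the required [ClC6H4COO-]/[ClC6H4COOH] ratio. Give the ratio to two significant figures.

ratio = 3.4

pH = pKa + log(r) ⇒ log(r) = 3.38 − 2.85 = +0.53
r = [ClC6H4COO-]/[ClC6H4COOH] = 10^(+0.53) = 3.39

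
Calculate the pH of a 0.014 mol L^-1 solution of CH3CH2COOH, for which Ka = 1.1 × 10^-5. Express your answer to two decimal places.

pH = 3.41

CH3CH2COOH ⇌ CH3CH2COO- + H+
Ka = x²/(0.014 − x) = 1.1 × 10^-5
Assume x ≪ 0.014: x ≈ √(1.1 × 10^-5 × 0.014) = 3.92 × 10^-4 M
(x/C₀ = 2.8% < 5%, so the approximation holds.)
pH = −log[H+] = −log(3.92 × 10^-4) = 3.41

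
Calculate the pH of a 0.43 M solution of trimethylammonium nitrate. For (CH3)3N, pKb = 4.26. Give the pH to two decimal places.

pH = 5.05

(CH3)3NH+ is the conjugate acid of the weak base (CH3)3N.
Kb = 10^(−4.26) = 5.50 × 10^-5
Ka = Kw/Kb = 1.0×10^-14 / 5.50 × 10^-5 = 1.82 × 10^-10
From the ICE table, Ka = [H+]²/(0.43 − [H+]) = 1.82 × 10^-10.
Since Ka ≪ C₀, [H+] ≈ √(Ka·C₀) = 8.85 × 10^-6 M.
Check: 0.0021% ionized — well under 5%, approximation valid.
pH = −log[H+] = −log(8.85 × 10^-6) = 5.05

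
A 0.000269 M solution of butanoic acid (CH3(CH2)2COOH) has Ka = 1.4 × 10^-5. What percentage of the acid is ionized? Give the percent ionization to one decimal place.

CH3(CH2)2COOH ⇌ CH3(CH2)2COO- + H+; let x = [H+] at equilibrium.
Ka = x²/(C₀ − x); solving the quadratic gives x = 5.48 × 10^-5 M.
Fraction ionized = 5.48 × 10^-5 / 0.000269 = 0.2037 → 20.4%

20.4%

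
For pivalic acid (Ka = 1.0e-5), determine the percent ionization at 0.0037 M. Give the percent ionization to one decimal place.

5.1%

(CH3)3CCOOH ⇌ (CH3)3CCOO- + H+; let x = [H+] at equilibrium.
Ka = x²/(C₀ − x); solving the quadratic gives x = 1.87 × 10^-4 M.
Fraction ionized = 1.87 × 10^-4 / 0.0037 = 0.0505 → 5.1%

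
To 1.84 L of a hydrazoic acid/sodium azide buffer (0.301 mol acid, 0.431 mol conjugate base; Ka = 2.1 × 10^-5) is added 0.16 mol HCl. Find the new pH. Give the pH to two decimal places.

pH = 4.45

After neutralization: n(HN3) = 0.461 mol, n(N3-) = 0.271 mol.
pKa = −log(2.1 × 10^-5) = 4.678
Henderson–Hasselbalch with mole ratio 0.271/0.461: pH = 4.678 + (-0.231)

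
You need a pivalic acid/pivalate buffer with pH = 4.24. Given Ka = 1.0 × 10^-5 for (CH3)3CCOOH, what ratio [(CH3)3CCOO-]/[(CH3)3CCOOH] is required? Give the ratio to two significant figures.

ratio = 0.17

pKa = -log(1.0 × 10^-5) = 5.000
pH = pKa + log(r) ⇒ log(r) = 4.24 − 5.000 = -0.760
r = [(CH3)3CCOO-]/[(CH3)3CCOOH] = 10^(-0.760) = 0.174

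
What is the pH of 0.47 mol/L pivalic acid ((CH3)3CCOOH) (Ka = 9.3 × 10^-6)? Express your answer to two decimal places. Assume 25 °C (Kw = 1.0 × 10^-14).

pH = 2.68

(CH3)3CCOOH ⇌ (CH3)3CCOO- + H+
From the ICE table, Ka = [H+]²/(0.47 − [H+]) = 9.3 × 10^-6.
Since Ka ≪ C₀, [H+] ≈ √(Ka·C₀) = 2.09 × 10^-3 M.
([H+]/C₀ = 0.44% < 5%, so the approximation holds.)
pH = −log(2.09 × 10^-3) = 2.68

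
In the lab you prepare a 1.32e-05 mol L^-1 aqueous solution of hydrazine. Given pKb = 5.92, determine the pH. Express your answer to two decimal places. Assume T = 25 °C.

pH = 8.53

N2H4 + H2O ⇌ N2H5+ + OH-
Kb = 10^(−5.92) = 1.20 × 10^-6
From the ICE table, Kb = x²/(1.32e-05 − x) = 1.20 × 10^-6.
x is not negligible relative to C₀; solve x² + 1.2e-06·x − 1.58e-11 = 0.
x = [−1.2e-06 + √(1.2e-06² + 6.34e-11)]/2 = 3.42 × 10^-6 M
pOH = −log(3.42 × 10^-6) = 5.47; pH = 14.00 − 5.47 = 8.53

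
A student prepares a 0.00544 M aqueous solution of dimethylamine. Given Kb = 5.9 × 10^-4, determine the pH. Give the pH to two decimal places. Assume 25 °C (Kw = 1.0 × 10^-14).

pH = 11.18

(CH3)2NH + H2O ⇌ (CH3)2NH2+ + OH-
From the ICE table, Kb = x²/(0.00544 − x) = 5.9 × 10^-4.
Here C₀/Kb ≈ 9.22, so the small-x approximation fails. Use the quadratic:
x = [−0.00059 + √(0.00059² + 1.28e-05)]/2 = 1.52 × 10^-3 M
pOH = 2.82, so pH = 14.00 − pOH = 11.18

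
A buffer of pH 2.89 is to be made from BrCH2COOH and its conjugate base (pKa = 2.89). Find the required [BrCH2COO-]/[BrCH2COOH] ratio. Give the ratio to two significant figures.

ratio = 1.0

pH = pKa + log(r) ⇒ log(r) = 2.89 − 2.89 = +0.00
r = [BrCH2COO-]/[BrCH2COOH] = 10^(+0.00) = 1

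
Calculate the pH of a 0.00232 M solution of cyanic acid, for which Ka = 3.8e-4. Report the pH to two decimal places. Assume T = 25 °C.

pH = 3.11

HOCN ⇌ OCN- + H+
From the ICE table, Ka = [H+]²/(0.00232 − [H+]) = 3.8 × 10^-4.
The 5% rule fails; solving [H+]² + Ka·[H+] − Ka·C₀ = 0 exactly:
[H+] = (−Ka + √(Ka² + 4·Ka·C₀))/2 = 7.68 × 10^-4 M
pH = −log(7.68 × 10^-4) = 3.11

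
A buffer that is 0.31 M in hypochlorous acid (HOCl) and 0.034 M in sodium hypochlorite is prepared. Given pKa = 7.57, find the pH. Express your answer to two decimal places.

pH = 6.61

Henderson–Hasselbalch: pH = pKa + log([OCl-]/[HOCl]) = 7.57 + log(0.034/0.31)
pH = 7.57 + (-0.960) = 6.61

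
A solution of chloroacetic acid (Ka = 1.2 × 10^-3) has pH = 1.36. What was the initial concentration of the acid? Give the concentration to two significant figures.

C₀ = 1.6 M

[H+] = 10^(-1.36) = 4.37 × 10^-2 M = x
Ka = x²/(C₀ − x) ⇒ C₀ = x + x²/Ka
C₀ = 4.37 × 10^-2 + (4.37 × 10^-2)²/(1.2 × 10^-3) = 1.64 M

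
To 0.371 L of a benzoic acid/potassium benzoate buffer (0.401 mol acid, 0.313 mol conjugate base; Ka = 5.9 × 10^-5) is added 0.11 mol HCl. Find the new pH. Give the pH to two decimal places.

pH = 3.83

Added H+ converts C6H5COO- to C6H5COOH: C6H5COOH → 0.511 mol, C6H5COO- → 0.203 mol.
pKa = −log(5.9 × 10^-5) = 4.229
pH = pKa + log(n_C6H5COO-/n_C6H5COOH) = 4.229 + log(0.203/0.511) = 4.229 + (-0.401)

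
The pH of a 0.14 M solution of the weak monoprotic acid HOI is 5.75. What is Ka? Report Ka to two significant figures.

Ka = 2.3 × 10^-11

[H+] = 10^(-5.75) = 1.78 × 10^-6 M
At equilibrium [HA] = 0.14 − 1.78 × 10^-6 = 1.40 × 10^-1 M
Ka = [H+][A-]/[HA] = (1.78 × 10^-6)² / 1.40 × 10^-1 = 2.3 × 10^-11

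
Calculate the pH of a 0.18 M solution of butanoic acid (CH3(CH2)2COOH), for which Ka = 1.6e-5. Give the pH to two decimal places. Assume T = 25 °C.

pH = 2.77

CH3(CH2)2COOH ⇌ CH3(CH2)2COO- + H+
Let x = [H+] at equilibrium. Ka = x²/(0.18 − x).
Since Ka ≪ C₀, x ≈ √(Ka·C₀) = 1.70 × 10^-3 M.
pH = −log(1.70 × 10^-3) = 2.77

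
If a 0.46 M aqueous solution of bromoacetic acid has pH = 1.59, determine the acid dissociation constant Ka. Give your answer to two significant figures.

Ka = 1.5 × 10^-3

[H+] = 10^(-1.59) = 2.57 × 10^-2 M
At equilibrium [HA] = 0.46 − 2.57 × 10^-2 = 4.34 × 10^-1 M
Ka = [H+][A-]/[HA] = (2.57 × 10^-2)² / 4.34 × 10^-1 = 1.5 × 10^-3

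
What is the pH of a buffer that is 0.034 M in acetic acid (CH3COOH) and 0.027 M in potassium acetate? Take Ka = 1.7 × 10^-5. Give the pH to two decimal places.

pKa = −log(1.7 × 10^-5) = 4.770
Henderson–Hasselbalch: pH = pKa + log([CH3COO-]/[CH3COOH]) = 4.770 + log(0.027/0.034)
pH = 4.770 + (-0.100) = 4.67

pH = 4.67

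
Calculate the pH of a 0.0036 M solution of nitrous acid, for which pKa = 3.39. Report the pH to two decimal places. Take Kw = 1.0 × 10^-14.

HNO2 ⇌ NO2- + H+
Ka = 10^(−3.39) = 4.07 × 10^-4
Let x = [H+] at equilibrium. Ka = x²/(0.0036 − x).
Here C₀/Ka ≈ 8.85, so the small-x approximation fails. Use the quadratic:
x = (−Ka + √(Ka² + 4·Ka·C₀))/2 = 1.02 × 10^-3 M
pH = −log(1.02 × 10^-3) = 2.99

pH = 2.99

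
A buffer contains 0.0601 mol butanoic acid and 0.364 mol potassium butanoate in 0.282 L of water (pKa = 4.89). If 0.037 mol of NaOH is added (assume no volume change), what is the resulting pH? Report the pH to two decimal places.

OH- converts CH3(CH2)2COOH to CH3(CH2)2COO-: CH3(CH2)2COOH → 0.0231 mol, CH3(CH2)2COO- → 0.401 mol.
pH = pKa + log([A⁻]/[HA]) = 4.89 + log(0.401/0.0231) = 4.89 +1.240

pH = 6.13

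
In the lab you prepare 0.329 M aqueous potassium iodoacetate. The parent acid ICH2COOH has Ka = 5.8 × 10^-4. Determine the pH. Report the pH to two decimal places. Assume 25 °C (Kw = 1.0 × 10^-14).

ICH2COO- is the conjugate base of the weak acid ICH2COOH.
Kb = Kw/Ka = 1.0×10^-14 / 5.8 × 10^-4 = 1.72 × 10^-11
From the ICE table, Kb = [OH-]²/(0.329 − [OH-]) = 1.72 × 10^-11.
Since Kb ≪ C₀, [OH-] ≈ √(Kb·C₀) = 2.38 × 10^-6 M.
pOH = −log(2.38 × 10^-6) = 5.62; pH = 14.00 − 5.62 = 8.38

pH = 8.38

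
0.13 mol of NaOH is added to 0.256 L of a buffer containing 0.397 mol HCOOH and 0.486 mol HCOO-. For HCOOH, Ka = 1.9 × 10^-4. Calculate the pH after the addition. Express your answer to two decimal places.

pH = 4.08

After neutralization: n(HCOOH) = 0.267 mol, n(HCOO-) = 0.616 mol.
pKa = −log(1.9 × 10^-4) = 3.721
Henderson–Hasselbalch with mole ratio 0.616/0.267: pH = 3.721 + (+0.363)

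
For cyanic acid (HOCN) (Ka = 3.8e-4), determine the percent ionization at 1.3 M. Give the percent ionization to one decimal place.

1.7%

HOCN ⇌ OCN- + H+; let x = [H+] at equilibrium.
x ≈ √(Ka·C₀) = √(3.8 × 10^-4 × 1.3) = 2.22 × 10^-2 M
% ionization = x/C₀ × 100% = 2.22 × 10^-2/1.3 × 100% = 1.7%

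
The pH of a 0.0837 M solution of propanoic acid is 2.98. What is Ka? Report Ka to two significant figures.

Ka = 1.3 × 10^-5

[H+] = 10^(-2.98) = 1.05 × 10^-3 M
At equilibrium [HA] = 0.0837 − 1.05 × 10^-3 = 8.27 × 10^-2 M
Ka = [H+][A-]/[HA] = (1.05 × 10^-3)² / 8.27 × 10^-2 = 1.3 × 10^-5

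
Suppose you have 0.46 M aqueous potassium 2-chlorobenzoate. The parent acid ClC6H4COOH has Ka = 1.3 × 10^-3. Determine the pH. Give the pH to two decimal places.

ClC6H4COO- is the conjugate base of the weak acid ClC6H4COOH.
Kb = Kw/Ka = 1.0×10^-14 / 1.3 × 10^-3 = 7.69 × 10^-12
Kb = [OH-]²/(0.46 − [OH-]) = 7.69 × 10^-12
Neglecting [OH-] in the denominator: [OH-] = √(7.69 × 10^-12 × 0.46) = 1.88 × 10^-6 M
pOH = 5.73, so pH = 14.00 − pOH = 8.27

pH = 8.27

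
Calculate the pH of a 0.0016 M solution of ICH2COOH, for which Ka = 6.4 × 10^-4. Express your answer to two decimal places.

pH = 3.13

ICH2COOH ⇌ ICH2COO- + H+
Ka = x²/(0.0016 − x) = 6.4 × 10^-4
The 5% rule fails; solving x² + Ka·x − Ka·C₀ = 0 exactly:
x = (−Ka + √(Ka² + 4·Ka·C₀))/2 = 7.41 × 10^-4 M
pH = −log(7.41 × 10^-4) = 3.13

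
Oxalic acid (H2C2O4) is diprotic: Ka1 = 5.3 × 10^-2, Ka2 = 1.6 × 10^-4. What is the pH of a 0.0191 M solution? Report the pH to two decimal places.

pH = 1.83

Since Ka1 ≫ Ka2, the first ionization dominates [H+].
Ka1 = x²/(0.0191 − x) = 5.3 × 10^-2
Solving the quadratic: x = (−Ka1 + √(Ka1² + 4·Ka1·C₀))/2 = 1.49 × 10^-2 M
pH = −log(1.49 × 10^-2) = 1.83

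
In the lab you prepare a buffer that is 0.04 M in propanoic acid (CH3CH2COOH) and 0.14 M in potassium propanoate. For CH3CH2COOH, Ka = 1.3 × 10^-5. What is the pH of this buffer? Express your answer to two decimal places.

pH = 5.43

pKa = −log(1.3 × 10^-5) = 4.886
pH = pKa + log([A⁻]/[HA]) = 4.886 + log(0.14/0.04)
pH = 4.886 + (+0.544) = 5.43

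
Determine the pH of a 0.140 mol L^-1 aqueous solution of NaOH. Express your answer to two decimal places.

pH = 13.15

NaOH is a strong base; [OH-] = 0.14 M.
pOH = -log(0.14) = 0.85
pH = 14.00 - 0.85 = 13.15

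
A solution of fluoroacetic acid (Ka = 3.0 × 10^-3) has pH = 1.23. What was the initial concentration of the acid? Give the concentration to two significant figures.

[H+] = 10^(-1.23) = 5.89 × 10^-2 M = x
Ka = x²/(C₀ − x) ⇒ C₀ = x + x²/Ka
C₀ = 5.89 × 10^-2 + (5.89 × 10^-2)²/(3.0 × 10^-3) = 1.22 M

C₀ = 1.2 M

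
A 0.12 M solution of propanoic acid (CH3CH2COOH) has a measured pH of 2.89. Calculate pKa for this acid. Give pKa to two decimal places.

pKa = 4.85

[H+] = 10^(-2.89) = 1.29 × 10^-3 M
At equilibrium [HA] = 0.12 − 1.29 × 10^-3 = 1.19 × 10^-1 M
Ka = [H+][A-]/[HA] = (1.29 × 10^-3)² / 1.19 × 10^-1 = 1.40 × 10^-5
pKa = -log(1.40 × 10^-5) = 4.85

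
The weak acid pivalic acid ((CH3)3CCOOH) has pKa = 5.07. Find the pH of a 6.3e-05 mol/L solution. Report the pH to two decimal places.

(CH3)3CCOOH ⇌ (CH3)3CCOO- + H+
Ka = 10^(−5.07) = 8.51 × 10^-6
From the ICE table, Ka = [H+]²/(6.3e-05 − [H+]) = 8.51 × 10^-6.
The 5% rule fails; solving [H+]² + Ka·[H+] − Ka·C₀ = 0 exactly:
[H+] = [−8.51e-06 + √(8.51e-06² + 2.14e-09)]/2 = 1.93 × 10^-5 M
pH = −log(1.93 × 10^-5) = 4.71

pH = 4.71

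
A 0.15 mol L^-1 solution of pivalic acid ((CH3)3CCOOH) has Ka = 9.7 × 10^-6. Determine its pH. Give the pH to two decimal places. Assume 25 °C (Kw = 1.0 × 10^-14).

pH = 2.92

(CH3)3CCOOH ⇌ (CH3)3CCOO- + H+
From the ICE table, Ka = x²/(0.15 − x) = 9.7 × 10^-6.
Assume x ≪ 0.15: x ≈ √(9.7 × 10^-6 × 0.15) = 1.21 × 10^-3 M
(x/C₀ = 0.8% < 5%, so the approximation holds.)
pH = −log[H+] = −log(1.21 × 10^-3) = 2.92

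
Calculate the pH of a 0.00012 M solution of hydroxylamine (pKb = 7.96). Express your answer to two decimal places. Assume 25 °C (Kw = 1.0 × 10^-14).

NH2OH + H2O ⇌ NH3OH+ + OH-
Kb = 10^(−7.96) = 1.10 × 10^-8
From the ICE table, Kb = [OH-]²/(0.00012 − [OH-]) = 1.10 × 10^-8.
Neglecting [OH-] in the denominator: [OH-] = √(1.10 × 10^-8 × 0.00012) = 1.15 × 10^-6 M
Check: 0.96% ionized — well under 5%, approximation valid.
pOH = −log(1.15 × 10^-6) = 5.94; pH = 14.00 − 5.94 = 8.06

pH = 8.06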